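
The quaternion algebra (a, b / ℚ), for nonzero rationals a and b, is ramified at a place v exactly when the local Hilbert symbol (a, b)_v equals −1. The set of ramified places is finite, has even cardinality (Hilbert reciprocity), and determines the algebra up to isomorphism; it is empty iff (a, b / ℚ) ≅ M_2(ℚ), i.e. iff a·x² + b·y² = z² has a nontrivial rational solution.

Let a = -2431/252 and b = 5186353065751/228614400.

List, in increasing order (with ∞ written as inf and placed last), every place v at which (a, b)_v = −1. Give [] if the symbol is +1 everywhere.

[2, 11, 13, 17]

Mod squares: a ≡ -17017, b ≡ 2431. Check v ∈ {∞, 2, 3, 5, 7, 11, 13, 17, 19}.
v=17: a=17^1·(≡8), b=17^3·(≡11) mod 17; (8|17)=+1, (11|17)=-1; (−1)^{1·3·8}·(+1)^3·(-1)^1 = -1.
v=7: a=7^-1·(≡5), b=7^-2·(≡2) mod 7; (5|7)=-1, (2|7)=+1; (−1)^{-1·-2·3}·(-1)^-2·(+1)^-1 = +1.
v=13: a=13^1·(≡12), b=13^3·(≡2) mod 13; (12|13)=+1, (2|13)=-1; (−1)^{1·3·6}·(+1)^3·(-1)^1 = -1.
v=2: v_2(a)=-2, v_2(b)=-8; units ≡ 7, 7 (mod 8); ε·ε+αω+βω = 1·1+-2·0+-8·0 ≡ 1  ⇒  (a,b)_2 = -1.
v=19: a=19^0·(≡4), b=19^2·(≡13) mod 19; (4|19)=+1, (13|19)=-1; (−1)^{0·2·9}·(+1)^2·(-1)^0 = +1.
v=5: a=5^0·(≡2), b=5^-2·(≡1) mod 5; (2|5)=-1, (1|5)=+1; (−1)^{0·-2·2}·(-1)^-2·(+1)^0 = +1.
v=∞: -17017 < 0 and 2431 > 0  ⇒  (a,b)_∞ = +1.
v=11: a=11^1·(≡1), b=11^3·(≡3) mod 11; (1|11)=+1, (3|11)=+1; (−1)^{1·3·5}·(+1)^3·(+1)^1 = -1.
v=3: a=3^-2·(≡2), b=3^-6·(≡1) mod 3; (2|3)=-1, (1|3)=+1; (−1)^{-2·-6·1}·(-1)^-6·(+1)^-2 = +1.
|Ram(-17017, 2431)| = 4, even; anisotropic at {2, 11, 13, 17}.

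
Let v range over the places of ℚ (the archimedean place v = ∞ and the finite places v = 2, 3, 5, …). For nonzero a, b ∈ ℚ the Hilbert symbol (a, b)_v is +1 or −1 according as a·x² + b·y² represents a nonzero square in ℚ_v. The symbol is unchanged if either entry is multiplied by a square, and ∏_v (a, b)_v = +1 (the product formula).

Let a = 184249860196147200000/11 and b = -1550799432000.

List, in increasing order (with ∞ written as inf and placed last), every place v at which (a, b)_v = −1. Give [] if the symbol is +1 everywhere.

[2, 11, 13, 17]

(a, b) ≡ (255255, -5) mod (ℚ^×)²; places V = {2, 3, 5, 7, 11, 13, 17, ∞}.
(a,b)_17: α=3, u≡13; β=2, v≡12 (mod 17); (13|17)=+1, (12|17)=-1; sign (−1)^0·+1^2·-1^3 = -1.
(a,b)_13: α=3, u≡6; β=2, v≡5 (mod 13); (6|13)=-1, (5|13)=-1; sign (−1)^0·-1^2·-1^3 = -1.
(a,b)_7: α=3, u≡4; β=2, v≡1 (mod 7); (4|7)=+1, (1|7)=+1; sign (−1)^0·+1^2·+1^3 = +1.
(a,b)_∞: sgn(255255)=+, sgn(-5)=−, so +1.
(a,b)_2: α=16, β=6; u≡7, v≡3 (mod 8); ε(u)ε(v)=1·1, αω(v)=16·1, βω(u)=6·0; sum ≡ 1  ⇒  -1.
(a,b)_3: α=5, u≡2; β=4, v≡1 (mod 3); (2|3)=-1, (1|3)=+1; sign (−1)^0·-1^4·+1^5 = +1.
(a,b)_11: α=-1, u≡7; β=0, v≡6 (mod 11); (7|11)=-1, (6|11)=-1; sign (−1)^0·-1^0·-1^-1 = -1.
(a,b)_5: α=5, u≡4; β=3, v≡4 (mod 5); (4|5)=+1, (4|5)=+1; sign (−1)^0·+1^3·+1^5 = +1.
(255255, -5 / ℚ) ramifies at {2, 11, 13, 17}: a division algebra.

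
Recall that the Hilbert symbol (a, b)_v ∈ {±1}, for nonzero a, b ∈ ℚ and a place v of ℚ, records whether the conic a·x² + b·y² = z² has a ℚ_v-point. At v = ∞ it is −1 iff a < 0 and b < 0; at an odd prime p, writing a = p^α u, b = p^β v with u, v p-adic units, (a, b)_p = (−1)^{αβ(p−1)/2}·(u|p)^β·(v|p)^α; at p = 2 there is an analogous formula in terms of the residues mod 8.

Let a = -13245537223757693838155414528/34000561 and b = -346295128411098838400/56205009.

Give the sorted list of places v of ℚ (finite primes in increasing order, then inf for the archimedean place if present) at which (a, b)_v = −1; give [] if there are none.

Mod squares: a ≡ -10127, b ≡ -23606. Check v ∈ {∞, 2, 3, 5, 7, 11, 13, 17, 19, 23, 29, 37, 41}.
v=29: a=29^2·(≡16), b=29^1·(≡27) mod 29; (16|29)=+1, (27|29)=-1; (−1)^{2·1·14}·(+1)^1·(-1)^2 = +1.
v=7: a=7^-6·(≡4), b=7^-4·(≡5) mod 7; (4|7)=+1, (5|7)=-1; (−1)^{-6·-4·3}·(+1)^-4·(-1)^-6 = +1.
v=2: v_2(a)=10, v_2(b)=7; units ≡ 1, 5 (mod 8); ε·ε+αω+βω = 0·0+10·1+7·0 ≡ 0  ⇒  (a,b)_2 = +1.
v=37: a=37^2·(≡26), b=37^1·(≡10) mod 37; (26|37)=+1, (10|37)=+1; (−1)^{2·1·18}·(+1)^1·(+1)^2 = +1.
v=∞: -10127 < 0 and -23606 < 0  ⇒  (a,b)_∞ = -1.
v=13: a=13^5·(≡9), b=13^4·(≡6) mod 13; (9|13)=+1, (6|13)=-1; (−1)^{5·4·6}·(+1)^4·(-1)^5 = -1.
v=23: a=23^2·(≡6), b=23^2·(≡11) mod 23; (6|23)=+1, (11|23)=-1; (−1)^{2·2·11}·(+1)^2·(-1)^2 = +1.
v=41: a=41^3·(≡8), b=41^2·(≡40) mod 41; (8|41)=+1, (40|41)=+1; (−1)^{3·2·20}·(+1)^2·(+1)^3 = +1.
v=19: a=19^3·(≡10), b=19^2·(≡16) mod 19; (10|19)=-1, (16|19)=+1; (−1)^{3·2·9}·(-1)^2·(+1)^3 = +1.
v=17: a=17^-2·(≡14), b=17^-2·(≡14) mod 17; (14|17)=-1, (14|17)=-1; (−1)^{-2·-2·8}·(-1)^-2·(-1)^-2 = +1.
v=11: a=11^2·(≡9), b=11^1·(≡7) mod 11; (9|11)=+1, (7|11)=-1; (−1)^{2·1·5}·(+1)^1·(-1)^2 = +1.
v=5: a=5^0·(≡2), b=5^2·(≡1) mod 5; (2|5)=-1, (1|5)=+1; (−1)^{0·2·2}·(-1)^2·(+1)^0 = +1.
v=3: a=3^0·(≡1), b=3^-4·(≡1) mod 3; (1|3)=+1, (1|3)=+1; (−1)^{0·-4·1}·(+1)^-4·(+1)^0 = +1.
Ram(-10127, -23606) = {13, ∞}; no ℚ_13-point on the conic.

[13, inf]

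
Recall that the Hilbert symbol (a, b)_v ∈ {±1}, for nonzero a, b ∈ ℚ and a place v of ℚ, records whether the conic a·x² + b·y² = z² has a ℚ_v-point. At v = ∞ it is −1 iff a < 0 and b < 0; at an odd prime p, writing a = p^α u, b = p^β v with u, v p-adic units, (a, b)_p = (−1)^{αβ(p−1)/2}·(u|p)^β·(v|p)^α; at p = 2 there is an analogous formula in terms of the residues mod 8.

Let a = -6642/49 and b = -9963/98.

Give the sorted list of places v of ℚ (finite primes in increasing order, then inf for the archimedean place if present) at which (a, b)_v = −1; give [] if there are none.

(a, b) ≡ (-82, -246) mod (ℚ^×)²; places V = {2, 3, 7, 41, ∞}.
(a,b)_41: α=1, u≡31; β=1, v≡13 (mod 41); (31|41)=+1, (13|41)=-1; sign (−1)^0·+1^1·-1^1 = -1.
(a,b)_2: α=1, β=-1; u≡7, v≡5 (mod 8); ε(u)ε(v)=1·0, αω(v)=1·1, βω(u)=-1·0; sum ≡ 1  ⇒  -1.
(a,b)_∞: sgn(-82)=−, sgn(-246)=−, so -1.
(a,b)_7: α=-2, u≡1; β=-2, v≡6 (mod 7); (1|7)=+1, (6|7)=-1; sign (−1)^0·+1^-2·-1^-2 = +1.
(a,b)_3: α=4, u≡2; β=5, v≡2 (mod 3); (2|3)=-1, (2|3)=-1; sign (−1)^0·-1^5·-1^4 = -1.
Ram(-82, -246) = {2, 3, 41, ∞}; no ℚ_2-point on the conic.

[2, 3, 41, inf]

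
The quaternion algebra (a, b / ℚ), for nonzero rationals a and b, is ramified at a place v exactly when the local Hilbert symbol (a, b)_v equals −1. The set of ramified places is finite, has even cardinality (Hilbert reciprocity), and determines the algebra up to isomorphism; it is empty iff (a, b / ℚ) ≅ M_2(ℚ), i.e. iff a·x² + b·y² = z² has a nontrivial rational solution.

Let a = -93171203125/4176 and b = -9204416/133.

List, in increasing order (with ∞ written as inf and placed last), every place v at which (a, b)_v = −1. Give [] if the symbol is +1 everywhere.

(a, b) ≡ (-3529097, -113183) mod (ℚ^×)²; places V = {2, 3, 5, 7, 11, 13, 19, 23, 29, 37, ∞}.
(a,b)_13: α=1, u≡12; β=2, v≡2 (mod 13); (12|13)=+1, (2|13)=-1; sign (−1)^0·+1^2·-1^1 = -1.
(a,b)_3: α=-2, u≡1; β=0, v≡1 (mod 3); (1|3)=+1, (1|3)=+1; sign (−1)^0·+1^0·+1^-2 = +1.
(a,b)_5: α=6, u≡3; β=0, v≡3 (mod 5); (3|5)=-1, (3|5)=-1; sign (−1)^0·-1^0·-1^6 = +1.
(a,b)_29: α=-1, u≡22; β=0, v≡4 (mod 29); (22|29)=+1, (4|29)=+1; sign (−1)^0·+1^0·+1^-1 = +1.
(a,b)_11: α=1, u≡6; β=0, v≡10 (mod 11); (6|11)=-1, (10|11)=-1; sign (−1)^0·-1^0·-1^1 = -1.
(a,b)_37: α=1, u≡35; β=1, v≡11 (mod 37); (35|37)=-1, (11|37)=+1; sign (−1)^0·-1^1·+1^1 = -1.
(a,b)_∞: sgn(-3529097)=−, sgn(-113183)=−, so -1.
(a,b)_7: α=2, u≡4; β=-1, v≡2 (mod 7); (4|7)=+1, (2|7)=+1; sign (−1)^0·+1^-1·+1^2 = +1.
(a,b)_2: α=-4, β=6; u≡7, v≡1 (mod 8); ε(u)ε(v)=1·0, αω(v)=-4·0, βω(u)=6·0; sum ≡ 0  ⇒  +1.
(a,b)_23: α=1, u≡7; β=1, v≡3 (mod 23); (7|23)=-1, (3|23)=+1; sign (−1)^1·-1^1·+1^1 = +1.
(a,b)_19: α=0, u≡9; β=-1, v≡11 (mod 19); (9|19)=+1, (11|19)=+1; sign (−1)^0·+1^-1·+1^0 = +1.
Ram(-3529097, -113183) = {11, 13, 37, ∞}; no ℚ_11-point on the conic.

[11, 13, 37, inf]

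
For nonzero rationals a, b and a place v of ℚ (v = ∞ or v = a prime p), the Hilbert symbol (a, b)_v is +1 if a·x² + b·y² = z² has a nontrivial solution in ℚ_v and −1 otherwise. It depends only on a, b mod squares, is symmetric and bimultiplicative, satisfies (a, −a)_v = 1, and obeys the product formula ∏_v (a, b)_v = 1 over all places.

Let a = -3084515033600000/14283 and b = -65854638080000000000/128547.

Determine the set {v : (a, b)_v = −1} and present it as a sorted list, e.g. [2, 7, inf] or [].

[3, 11, 17, inf]

Mod squares: a ≡ -255255, b ≡ -231. Check v ∈ {∞, 2, 3, 5, 7, 11, 13, 17, 23}.
v=∞: -255255 < 0 and -231 < 0  ⇒  (a,b)_∞ = -1.
v=11: a=11^1·(≡4), b=11^1·(≡3) mod 11; (4|11)=+1, (3|11)=+1; (−1)^{1·1·5}·(+1)^1·(+1)^1 = -1.
v=7: a=7^3·(≡3), b=7^1·(≡2) mod 7; (3|7)=-1, (2|7)=+1; (−1)^{3·1·3}·(-1)^1·(+1)^3 = +1.
v=23: a=23^-2·(≡20), b=23^-2·(≡19) mod 23; (20|23)=-1, (19|23)=-1; (−1)^{-2·-2·11}·(-1)^-2·(-1)^-2 = +1.
v=13: a=13^1·(≡6), b=13^0·(≡12) mod 13; (6|13)=-1, (12|13)=+1; (−1)^{1·0·6}·(-1)^0·(+1)^1 = +1.
v=5: a=5^5·(≡1), b=5^10·(≡4) mod 5; (1|5)=+1, (4|5)=+1; (−1)^{5·10·2}·(+1)^10·(+1)^5 = +1.
v=2: v_2(a)=12, v_2(b)=20; units ≡ 1, 1 (mod 8); ε·ε+αω+βω = 0·0+12·0+20·0 ≡ 0  ⇒  (a,b)_2 = +1.
v=3: a=3^-3·(≡1), b=3^-5·(≡1) mod 3; (1|3)=+1, (1|3)=+1; (−1)^{-3·-5·1}·(+1)^-5·(+1)^-3 = -1.
v=17: a=17^3·(≡13), b=17^4·(≡3) mod 17; (13|17)=+1, (3|17)=-1; (−1)^{3·4·8}·(+1)^4·(-1)^3 = -1.
(-255255, -231 / ℚ) ramifies at {3, 11, 17, ∞}: a division algebra.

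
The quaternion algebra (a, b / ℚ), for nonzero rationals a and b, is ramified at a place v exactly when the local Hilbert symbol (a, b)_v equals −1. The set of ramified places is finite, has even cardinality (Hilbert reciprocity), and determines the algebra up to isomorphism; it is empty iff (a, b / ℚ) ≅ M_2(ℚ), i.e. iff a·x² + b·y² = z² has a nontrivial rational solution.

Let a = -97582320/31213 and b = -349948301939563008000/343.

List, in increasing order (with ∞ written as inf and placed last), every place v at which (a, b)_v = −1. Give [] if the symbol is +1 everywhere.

Mod squares: a ≡ -715, b ≡ -2415. Check v ∈ {∞, 2, 3, 5, 7, 11, 13, 19, 23, 37}.
v=2: v_2(a)=4, v_2(b)=12; units ≡ 5, 1 (mod 8); ε·ε+αω+βω = 0·0+4·0+12·1 ≡ 0  ⇒  (a,b)_2 = +1.
v=3: a=3^4·(≡2), b=3^1·(≡2) mod 3; (2|3)=-1, (2|3)=-1; (−1)^{4·1·1}·(-1)^1·(-1)^4 = -1.
v=19: a=19^0·(≡17), b=19^2·(≡7) mod 19; (17|19)=+1, (7|19)=+1; (−1)^{0·2·9}·(+1)^2·(+1)^0 = +1.
v=11: a=11^1·(≡1), b=11^4·(≡1) mod 11; (1|11)=+1, (1|11)=+1; (−1)^{1·4·5}·(+1)^4·(+1)^1 = +1.
v=23: a=23^0·(≡5), b=23^1·(≡19) mod 23; (5|23)=-1, (19|23)=-1; (−1)^{0·1·11}·(-1)^1·(-1)^0 = -1.
v=∞: -715 < 0 and -2415 < 0  ⇒  (a,b)_∞ = -1.
v=5: a=5^1·(≡2), b=5^3·(≡2) mod 5; (2|5)=-1, (2|5)=-1; (−1)^{1·3·2}·(-1)^3·(-1)^1 = +1.
v=7: a=7^-4·(≡3), b=7^-3·(≡3) mod 7; (3|7)=-1, (3|7)=-1; (−1)^{-4·-3·3}·(-1)^-3·(-1)^-4 = -1.
v=37: a=37^2·(≡16), b=37^4·(≡36) mod 37; (16|37)=+1, (36|37)=+1; (−1)^{2·4·18}·(+1)^4·(+1)^2 = +1.
v=13: a=13^-1·(≡1), b=13^0·(≡9) mod 13; (1|13)=+1, (9|13)=+1; (−1)^{-1·0·6}·(+1)^0·(+1)^-1 = +1.
|Ram(-715, -2415)| = 4, even; anisotropic at {3, 7, 23, ∞}.

[3, 7, 23, inf]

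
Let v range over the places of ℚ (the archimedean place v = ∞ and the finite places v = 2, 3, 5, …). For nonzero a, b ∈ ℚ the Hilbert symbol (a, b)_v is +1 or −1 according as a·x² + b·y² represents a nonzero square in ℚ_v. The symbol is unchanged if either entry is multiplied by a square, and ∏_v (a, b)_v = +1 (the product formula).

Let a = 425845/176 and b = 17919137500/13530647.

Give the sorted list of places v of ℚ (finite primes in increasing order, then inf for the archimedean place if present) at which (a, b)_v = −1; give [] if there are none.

(a, b) ≡ (8855, 1265) mod (ℚ^×)²; places V = {2, 5, 7, 11, 13, 19, 23, 59, ∞}.
(a,b)_7: α=1, u≡5; β=0, v≡3 (mod 7); (5|7)=-1, (3|7)=-1; sign (−1)^0·-1^0·-1^1 = -1.
(a,b)_13: α=0, u≡8; β=-2, v≡12 (mod 13); (8|13)=-1, (12|13)=+1; sign (−1)^0·-1^-2·+1^0 = +1.
(a,b)_23: α=3, u≡10; β=-1, v≡1 (mod 23); (10|23)=-1, (1|23)=+1; sign (−1)^1·-1^-1·+1^3 = +1.
(a,b)_19: α=0, u≡11; β=4, v≡9 (mod 19); (11|19)=+1, (9|19)=+1; sign (−1)^0·+1^4·+1^0 = +1.
(a,b)_11: α=-1, u≡7; β=1, v≡3 (mod 11); (7|11)=-1, (3|11)=+1; sign (−1)^1·-1^1·+1^-1 = +1.
(a,b)_2: α=-4, β=2; u≡7, v≡1 (mod 8); ε(u)ε(v)=1·0, αω(v)=-4·0, βω(u)=2·0; sum ≡ 0  ⇒  +1.
(a,b)_59: α=0, u≡17; β=-2, v≡26 (mod 59); (17|59)=+1, (26|59)=+1; sign (−1)^0·+1^-2·+1^0 = +1.
(a,b)_∞: sgn(8855)=+, sgn(1265)=+, so +1.
(a,b)_5: α=1, u≡4; β=5, v≡2 (mod 5); (4|5)=+1, (2|5)=-1; sign (−1)^0·+1^5·-1^1 = -1.
|Ram(8855, 1265)| = 2, even; anisotropic at {5, 7}.

[5, 7]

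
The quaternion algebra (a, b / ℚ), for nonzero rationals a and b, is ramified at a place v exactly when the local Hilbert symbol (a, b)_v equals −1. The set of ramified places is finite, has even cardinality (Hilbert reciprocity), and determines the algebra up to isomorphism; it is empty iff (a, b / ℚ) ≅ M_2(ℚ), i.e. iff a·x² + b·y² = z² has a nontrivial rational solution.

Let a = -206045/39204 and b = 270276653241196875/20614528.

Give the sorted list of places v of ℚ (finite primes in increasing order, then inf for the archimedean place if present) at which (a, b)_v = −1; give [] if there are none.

[2, 11, 13, 17]

Mod squares: a ≡ -5, b ≡ 72930. Check v ∈ {∞, 2, 3, 5, 7, 11, 13, 17, 29}.
v=7: a=7^2·(≡4), b=7^6·(≡4) mod 7; (4|7)=+1, (4|7)=+1; (−1)^{2·6·3}·(+1)^6·(+1)^2 = +1.
v=13: a=13^0·(≡2), b=13^3·(≡7) mod 13; (2|13)=-1, (7|13)=-1; (−1)^{0·3·6}·(-1)^3·(-1)^0 = -1.
v=11: a=11^-2·(≡8), b=11^-5·(≡6) mod 11; (8|11)=-1, (6|11)=-1; (−1)^{-2·-5·5}·(-1)^-5·(-1)^-2 = -1.
v=2: v_2(a)=-2, v_2(b)=-7; units ≡ 3, 1 (mod 8); ε·ε+αω+βω = 1·0+-2·0+-7·1 ≡ 1  ⇒  (a,b)_2 = -1.
v=17: a=17^0·(≡6), b=17^1·(≡7) mod 17; (6|17)=-1, (7|17)=-1; (−1)^{0·1·8}·(-1)^1·(-1)^0 = -1.
v=29: a=29^2·(≡25), b=29^0·(≡4) mod 29; (25|29)=+1, (4|29)=+1; (−1)^{2·0·14}·(+1)^0·(+1)^2 = +1.
v=5: a=5^1·(≡4), b=5^5·(≡1) mod 5; (4|5)=+1, (1|5)=+1; (−1)^{1·5·2}·(+1)^5·(+1)^1 = +1.
v=3: a=3^-4·(≡1), b=3^9·(≡1) mod 3; (1|3)=+1, (1|3)=+1; (−1)^{-4·9·1}·(+1)^9·(+1)^-4 = +1.
v=∞: -5 < 0 and 72930 > 0  ⇒  (a,b)_∞ = +1.
Ram(-5, 72930) = {2, 11, 13, 17}; no ℚ_2-point on the conic.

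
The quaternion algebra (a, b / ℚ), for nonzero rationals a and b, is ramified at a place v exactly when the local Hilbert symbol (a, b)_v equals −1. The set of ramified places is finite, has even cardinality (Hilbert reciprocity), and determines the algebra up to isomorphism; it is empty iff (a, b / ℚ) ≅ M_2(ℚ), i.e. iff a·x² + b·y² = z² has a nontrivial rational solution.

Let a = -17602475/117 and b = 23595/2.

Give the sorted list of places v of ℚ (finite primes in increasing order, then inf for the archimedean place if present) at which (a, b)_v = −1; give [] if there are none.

[5, 13]

(a, b) ≡ (-143, 390) mod (ℚ^×)²; places V = {2, 3, 5, 11, 13, 23, ∞}.
(a,b)_5: α=2, u≡3; β=1, v≡2 (mod 5); (3|5)=-1, (2|5)=-1; sign (−1)^0·-1^1·-1^2 = -1.
(a,b)_23: α=2, u≡3; β=0, v≡10 (mod 23); (3|23)=+1, (10|23)=-1; sign (−1)^0·+1^0·-1^2 = +1.
(a,b)_3: α=-2, u≡1; β=1, v≡1 (mod 3); (1|3)=+1, (1|3)=+1; sign (−1)^0·+1^1·+1^-2 = +1.
(a,b)_13: α=-1, u≡5; β=1, v≡4 (mod 13); (5|13)=-1, (4|13)=+1; sign (−1)^0·-1^1·+1^-1 = -1.
(a,b)_11: α=3, u≡9; β=2, v≡4 (mod 11); (9|11)=+1, (4|11)=+1; sign (−1)^0·+1^2·+1^3 = +1.
(a,b)_2: α=0, β=-1; u≡1, v≡3 (mod 8); ε(u)ε(v)=0·1, αω(v)=0·1, βω(u)=-1·0; sum ≡ 0  ⇒  +1.
(a,b)_∞: sgn(-143)=−, sgn(390)=+, so +1.
Ram(-143, 390) = {5, 13}; no ℚ_5-point on the conic.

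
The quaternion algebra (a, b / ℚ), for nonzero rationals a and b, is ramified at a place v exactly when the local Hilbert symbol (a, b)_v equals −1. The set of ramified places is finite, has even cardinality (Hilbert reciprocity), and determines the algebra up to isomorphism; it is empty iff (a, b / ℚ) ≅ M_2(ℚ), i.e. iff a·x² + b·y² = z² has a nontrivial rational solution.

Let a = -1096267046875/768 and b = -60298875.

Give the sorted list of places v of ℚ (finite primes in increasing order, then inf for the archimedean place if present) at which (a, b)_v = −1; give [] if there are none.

[5, 13, 17, inf]

(a, b) ≡ (-4295577, -267995) mod (ℚ^×)²; places V = {2, 3, 5, 7, 11, 13, 17, 19, 31, ∞}.
(a,b)_3: α=-1, u≡2; β=2, v≡1 (mod 3); (2|3)=-1, (1|3)=+1; sign (−1)^0·-1^2·+1^-1 = +1.
(a,b)_19: α=1, u≡11; β=1, v≡2 (mod 19); (11|19)=+1, (2|19)=-1; sign (−1)^1·+1^1·-1^1 = +1.
(a,b)_7: α=2, u≡1; β=1, v≡5 (mod 7); (1|7)=+1, (5|7)=-1; sign (−1)^0·+1^1·-1^2 = +1.
(a,b)_5: α=6, u≡3; β=3, v≡4 (mod 5); (3|5)=-1, (4|5)=+1; sign (−1)^0·-1^3·+1^6 = -1.
(a,b)_17: α=1, u≡12; β=0, v≡6 (mod 17); (12|17)=-1, (6|17)=-1; sign (−1)^0·-1^0·-1^1 = -1.
(a,b)_11: α=1, u≡9; β=0, v≡1 (mod 11); (9|11)=+1, (1|11)=+1; sign (−1)^0·+1^0·+1^1 = +1.
(a,b)_31: α=1, u≡24; β=1, v≡1 (mod 31); (24|31)=-1, (1|31)=+1; sign (−1)^1·-1^1·+1^1 = +1.
(a,b)_2: α=-8, β=0; u≡7, v≡5 (mod 8); ε(u)ε(v)=1·0, αω(v)=-8·1, βω(u)=0·0; sum ≡ 0  ⇒  +1.
(a,b)_13: α=1, u≡5; β=1, v≡12 (mod 13); (5|13)=-1, (12|13)=+1; sign (−1)^0·-1^1·+1^1 = -1.
(a,b)_∞: sgn(-4295577)=−, sgn(-267995)=−, so -1.
(-4295577, -267995 / ℚ) ramifies at {5, 13, 17, ∞}: a division algebra.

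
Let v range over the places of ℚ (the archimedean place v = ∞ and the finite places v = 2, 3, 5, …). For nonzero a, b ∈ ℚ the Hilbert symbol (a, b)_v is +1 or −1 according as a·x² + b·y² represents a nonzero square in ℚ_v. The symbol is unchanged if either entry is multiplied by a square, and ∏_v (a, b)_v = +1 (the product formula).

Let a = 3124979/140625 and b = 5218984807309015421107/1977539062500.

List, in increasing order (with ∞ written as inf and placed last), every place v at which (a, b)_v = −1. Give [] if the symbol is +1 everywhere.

Mod squares: a ≡ 11, b ≡ 15283. Check v ∈ {∞, 2, 3, 5, 11, 13, 17, 29, 31, 41}.
v=5: a=5^-6·(≡1), b=5^-14·(≡3) mod 5; (1|5)=+1, (3|5)=-1; (−1)^{-6·-14·2}·(+1)^-14·(-1)^-6 = +1.
v=41: a=41^2·(≡30), b=41^4·(≡32) mod 41; (30|41)=-1, (32|41)=+1; (−1)^{2·4·20}·(-1)^4·(+1)^2 = +1.
v=13: a=13^2·(≡11), b=13^4·(≡8) mod 13; (11|13)=-1, (8|13)=-1; (−1)^{2·4·6}·(-1)^4·(-1)^2 = +1.
v=∞: 11 > 0 and 15283 > 0  ⇒  (a,b)_∞ = +1.
v=3: a=3^-2·(≡2), b=3^-4·(≡1) mod 3; (2|3)=-1, (1|3)=+1; (−1)^{-2·-4·1}·(-1)^-4·(+1)^-2 = +1.
v=2: v_2(a)=0, v_2(b)=-2; units ≡ 3, 3 (mod 8); ε·ε+αω+βω = 1·1+0·1+-2·1 ≡ 1  ⇒  (a,b)_2 = -1.
v=31: a=31^0·(≡13), b=31^1·(≡25) mod 31; (13|31)=-1, (25|31)=+1; (−1)^{0·1·15}·(-1)^1·(+1)^0 = -1.
v=17: a=17^0·(≡5), b=17^3·(≡16) mod 17; (5|17)=-1, (16|17)=+1; (−1)^{0·3·8}·(-1)^3·(+1)^0 = -1.
v=29: a=29^0·(≡21), b=29^1·(≡13) mod 29; (21|29)=-1, (13|29)=+1; (−1)^{0·1·14}·(-1)^1·(+1)^0 = -1.
v=11: a=11^1·(≡3), b=11^4·(≡9) mod 11; (3|11)=+1, (9|11)=+1; (−1)^{1·4·5}·(+1)^4·(+1)^1 = +1.
|Ram(11, 15283)| = 4, even; anisotropic at {2, 17, 29, 31}.

[2, 17, 29, 31]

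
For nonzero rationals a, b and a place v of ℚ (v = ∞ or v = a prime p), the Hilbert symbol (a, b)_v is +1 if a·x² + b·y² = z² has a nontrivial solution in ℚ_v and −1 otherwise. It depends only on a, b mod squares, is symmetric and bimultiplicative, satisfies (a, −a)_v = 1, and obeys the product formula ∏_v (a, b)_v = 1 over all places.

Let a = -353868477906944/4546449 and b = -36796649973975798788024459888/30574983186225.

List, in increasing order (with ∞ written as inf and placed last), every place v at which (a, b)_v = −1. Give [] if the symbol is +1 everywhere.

[11, 29, 43, inf]

Mod squares: a ≡ -357889, b ≡ -143. Check v ∈ {∞, 2, 3, 5, 7, 11, 13, 17, 29, 37, 41, 43}.
v=3: a=3^-4·(≡2), b=3^-12·(≡1) mod 3; (2|3)=-1, (1|3)=+1; (−1)^{-4·-12·1}·(-1)^-12·(+1)^-4 = +1.
v=43: a=43^1·(≡28), b=43^2·(≡19) mod 43; (28|43)=-1, (19|43)=-1; (−1)^{1·2·21}·(-1)^2·(-1)^1 = -1.
v=37: a=37^-2·(≡16), b=37^-2·(≡13) mod 37; (16|37)=+1, (13|37)=-1; (−1)^{-2·-2·18}·(+1)^-2·(-1)^-2 = +1.
v=5: a=5^0·(≡4), b=5^-2·(≡3) mod 5; (4|5)=+1, (3|5)=-1; (−1)^{0·-2·2}·(+1)^-2·(-1)^0 = +1.
v=11: a=11^4·(≡2), b=11^7·(≡1) mod 11; (2|11)=-1, (1|11)=+1; (−1)^{4·7·5}·(-1)^7·(+1)^4 = -1.
v=17: a=17^0·(≡14), b=17^2·(≡14) mod 17; (14|17)=-1, (14|17)=-1; (−1)^{0·2·8}·(-1)^2·(-1)^0 = +1.
v=2: v_2(a)=14, v_2(b)=4; units ≡ 7, 1 (mod 8); ε·ε+αω+βω = 1·0+14·0+4·0 ≡ 0  ⇒  (a,b)_2 = +1.
v=∞: -357889 < 0 and -143 < 0  ⇒  (a,b)_∞ = -1.
v=41: a=41^-1·(≡39), b=41^-2·(≡4) mod 41; (39|41)=+1, (4|41)=+1; (−1)^{-1·-2·20}·(+1)^-2·(+1)^-1 = +1.
v=13: a=13^2·(≡10), b=13^5·(≡5) mod 13; (10|13)=+1, (5|13)=-1; (−1)^{2·5·6}·(+1)^5·(-1)^2 = +1.
v=29: a=29^1·(≡25), b=29^6·(≡8) mod 29; (25|29)=+1, (8|29)=-1; (−1)^{1·6·14}·(+1)^6·(-1)^1 = -1.
v=7: a=7^1·(≡1), b=7^0·(≡1) mod 7; (1|7)=+1, (1|7)=+1; (−1)^{1·0·3}·(+1)^0·(+1)^1 = +1.
(-357889, -143 / ℚ) ramifies at {11, 29, 43, ∞}: a division algebra.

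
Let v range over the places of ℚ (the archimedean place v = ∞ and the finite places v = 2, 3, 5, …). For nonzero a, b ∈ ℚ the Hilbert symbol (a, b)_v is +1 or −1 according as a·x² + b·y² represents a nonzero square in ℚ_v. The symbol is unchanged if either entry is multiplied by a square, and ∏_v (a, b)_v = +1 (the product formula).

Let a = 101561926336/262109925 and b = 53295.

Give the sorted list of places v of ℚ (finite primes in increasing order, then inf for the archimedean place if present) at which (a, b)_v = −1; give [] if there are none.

[2, 3, 5, 11]

(a, b) ≡ (1463, 53295) mod (ℚ^×)²; places V = {2, 3, 5, 7, 11, 13, 17, 19, 37, 41, ∞}.
(a,b)_7: α=-1, u≡3; β=0, v≡4 (mod 7); (3|7)=-1, (4|7)=+1; sign (−1)^0·-1^0·+1^-1 = +1.
(a,b)_13: α=2, u≡6; β=0, v≡8 (mod 13); (6|13)=-1, (8|13)=-1; sign (−1)^0·-1^0·-1^2 = +1.
(a,b)_17: α=0, u≡9; β=1, v≡7 (mod 17); (9|17)=+1, (7|17)=-1; sign (−1)^0·+1^1·-1^0 = +1.
(a,b)_19: α=3, u≡6; β=1, v≡12 (mod 19); (6|19)=+1, (12|19)=-1; sign (−1)^1·+1^1·-1^3 = +1.
(a,b)_37: α=2, u≡20; β=0, v≡15 (mod 37); (20|37)=-1, (15|37)=-1; sign (−1)^0·-1^0·-1^2 = +1.
(a,b)_5: α=-2, u≡3; β=1, v≡4 (mod 5); (3|5)=-1, (4|5)=+1; sign (−1)^0·-1^1·+1^-2 = -1.
(a,b)_3: α=-4, u≡2; β=1, v≡2 (mod 3); (2|3)=-1, (2|3)=-1; sign (−1)^0·-1^1·-1^-4 = -1.
(a,b)_41: α=-2, u≡11; β=0, v≡36 (mod 41); (11|41)=-1, (36|41)=+1; sign (−1)^0·-1^0·+1^-2 = +1.
(a,b)_11: α=-1, u≡3; β=1, v≡5 (mod 11); (3|11)=+1, (5|11)=+1; sign (−1)^1·+1^1·+1^-1 = -1.
(a,b)_2: α=6, β=0; u≡7, v≡7 (mod 8); ε(u)ε(v)=1·1, αω(v)=6·0, βω(u)=0·0; sum ≡ 1  ⇒  -1.
(a,b)_∞: sgn(1463)=+, sgn(53295)=+, so +1.
|Ram(1463, 53295)| = 4, even; anisotropic at {2, 3, 5, 11}.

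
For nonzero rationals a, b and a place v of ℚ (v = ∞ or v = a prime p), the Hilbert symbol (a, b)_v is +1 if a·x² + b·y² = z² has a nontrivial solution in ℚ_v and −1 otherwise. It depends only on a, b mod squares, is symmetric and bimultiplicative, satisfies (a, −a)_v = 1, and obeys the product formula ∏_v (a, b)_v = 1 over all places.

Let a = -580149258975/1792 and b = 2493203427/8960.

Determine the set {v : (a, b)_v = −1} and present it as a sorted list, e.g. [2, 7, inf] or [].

[5, 19, 23, 31]

Mod squares: a ≡ -1232777, b ≡ 474145. Check v ∈ {∞, 2, 3, 5, 7, 11, 13, 19, 23, 31}.
v=2: v_2(a)=-8, v_2(b)=-8; units ≡ 7, 1 (mod 8); ε·ε+αω+βω = 1·0+-8·0+-8·0 ≡ 0  ⇒  (a,b)_2 = +1.
v=11: a=11^4·(≡5), b=11^2·(≡3) mod 11; (5|11)=+1, (3|11)=+1; (−1)^{4·2·5}·(+1)^2·(+1)^4 = +1.
v=5: a=5^2·(≡3), b=5^-1·(≡1) mod 5; (3|5)=-1, (1|5)=+1; (−1)^{2·-1·2}·(-1)^-1·(+1)^2 = -1.
v=31: a=31^1·(≡3), b=31^1·(≡13) mod 31; (3|31)=-1, (13|31)=-1; (−1)^{1·1·15}·(-1)^1·(-1)^1 = -1.
v=23: a=23^1·(≡19), b=23^1·(≡7) mod 23; (19|23)=-1, (7|23)=-1; (−1)^{1·1·11}·(-1)^1·(-1)^1 = -1.
v=13: a=13^1·(≡6), b=13^2·(≡12) mod 13; (6|13)=-1, (12|13)=+1; (−1)^{1·2·6}·(-1)^2·(+1)^1 = +1.
v=3: a=3^2·(≡1), b=3^2·(≡1) mod 3; (1|3)=+1, (1|3)=+1; (−1)^{2·2·1}·(+1)^2·(+1)^2 = +1.
v=∞: -1232777 < 0 and 474145 > 0  ⇒  (a,b)_∞ = +1.
v=7: a=7^-1·(≡2), b=7^-1·(≡6) mod 7; (2|7)=+1, (6|7)=-1; (−1)^{-1·-1·3}·(+1)^-1·(-1)^-1 = +1.
v=19: a=19^1·(≡12), b=19^1·(≡15) mod 19; (12|19)=-1, (15|19)=-1; (−1)^{1·1·9}·(-1)^1·(-1)^1 = -1.
|Ram(-1232777, 474145)| = 4, even; anisotropic at {5, 19, 23, 31}.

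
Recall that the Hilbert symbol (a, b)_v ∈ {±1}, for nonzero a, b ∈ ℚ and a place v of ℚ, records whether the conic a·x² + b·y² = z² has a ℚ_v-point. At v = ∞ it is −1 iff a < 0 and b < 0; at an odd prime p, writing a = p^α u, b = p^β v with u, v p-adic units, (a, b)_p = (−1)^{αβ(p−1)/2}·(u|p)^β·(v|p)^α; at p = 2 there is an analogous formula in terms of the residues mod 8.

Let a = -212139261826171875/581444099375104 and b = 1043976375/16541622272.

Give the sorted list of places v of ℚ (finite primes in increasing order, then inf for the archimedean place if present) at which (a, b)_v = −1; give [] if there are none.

(a, b) ≡ (-19, 190) mod (ℚ^×)²; places V = {2, 3, 5, 7, 13, 17, 19, 29, ∞}.
(a,b)_3: α=4, u≡2; β=2, v≡1 (mod 3); (2|3)=-1, (1|3)=+1; sign (−1)^0·-1^2·+1^4 = +1.
(a,b)_17: α=4, u≡8; β=2, v≡7 (mod 17); (8|17)=+1, (7|17)=-1; sign (−1)^0·+1^2·-1^4 = +1.
(a,b)_13: α=2, u≡8; β=2, v≡8 (mod 13); (8|13)=-1, (8|13)=-1; sign (−1)^0·-1^2·-1^2 = +1.
(a,b)_5: α=10, u≡1; β=3, v≡3 (mod 5); (1|5)=+1, (3|5)=-1; sign (−1)^0·+1^3·-1^10 = +1.
(a,b)_2: α=-24, β=-13; u≡5, v≡7 (mod 8); ε(u)ε(v)=0·1, αω(v)=-24·0, βω(u)=-13·1; sum ≡ 1  ⇒  -1.
(a,b)_∞: sgn(-19)=−, sgn(190)=+, so +1.
(a,b)_29: α=-4, u≡15; β=-2, v≡13 (mod 29); (15|29)=-1, (13|29)=+1; sign (−1)^0·-1^-2·+1^-4 = +1.
(a,b)_7: α=-2, u≡1; β=-4, v≡4 (mod 7); (1|7)=+1, (4|7)=+1; sign (−1)^0·+1^-4·+1^-2 = +1.
(a,b)_19: α=1, u≡13; β=1, v≡12 (mod 19); (13|19)=-1, (12|19)=-1; sign (−1)^1·-1^1·-1^1 = -1.
|Ram(-19, 190)| = 2, even; anisotropic at {2, 19}.

[2, 19]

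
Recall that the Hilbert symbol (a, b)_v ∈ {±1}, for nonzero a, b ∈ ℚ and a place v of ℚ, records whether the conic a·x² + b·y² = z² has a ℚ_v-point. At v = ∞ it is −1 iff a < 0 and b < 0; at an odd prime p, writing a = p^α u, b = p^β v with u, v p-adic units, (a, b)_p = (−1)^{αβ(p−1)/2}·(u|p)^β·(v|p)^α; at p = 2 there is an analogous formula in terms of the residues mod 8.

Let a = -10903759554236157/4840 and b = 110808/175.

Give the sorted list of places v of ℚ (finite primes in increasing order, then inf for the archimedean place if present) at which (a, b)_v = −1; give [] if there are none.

(a, b) ≡ (-3570, 266) mod (ℚ^×)²; places V = {2, 3, 5, 7, 11, 17, 19, ∞}.
(a,b)_11: α=-2, u≡1; β=0, v≡6 (mod 11); (1|11)=+1, (6|11)=-1; sign (−1)^0·+1^0·-1^-2 = +1.
(a,b)_7: α=3, u≡2; β=-1, v≡3 (mod 7); (2|7)=+1, (3|7)=-1; sign (−1)^1·+1^-1·-1^3 = +1.
(a,b)_17: α=1, u≡10; β=0, v≡14 (mod 17); (10|17)=-1, (14|17)=-1; sign (−1)^0·-1^0·-1^1 = -1.
(a,b)_∞: sgn(-3570)=−, sgn(266)=+, so +1.
(a,b)_2: α=-3, β=3; u≡7, v≡5 (mod 8); ε(u)ε(v)=1·0, αω(v)=-3·1, βω(u)=3·0; sum ≡ 1  ⇒  -1.
(a,b)_5: α=-1, u≡1; β=-2, v≡4 (mod 5); (1|5)=+1, (4|5)=+1; sign (−1)^0·+1^-2·+1^-1 = +1.
(a,b)_19: α=4, u≡18; β=1, v≡14 (mod 19); (18|19)=-1, (14|19)=-1; sign (−1)^0·-1^1·-1^4 = -1.
(a,b)_3: α=15, u≡1; β=6, v≡2 (mod 3); (1|3)=+1, (2|3)=-1; sign (−1)^0·+1^6·-1^15 = -1.
Ram(-3570, 266) = {2, 3, 17, 19}; no ℚ_2-point on the conic.

[2, 3, 17, 19]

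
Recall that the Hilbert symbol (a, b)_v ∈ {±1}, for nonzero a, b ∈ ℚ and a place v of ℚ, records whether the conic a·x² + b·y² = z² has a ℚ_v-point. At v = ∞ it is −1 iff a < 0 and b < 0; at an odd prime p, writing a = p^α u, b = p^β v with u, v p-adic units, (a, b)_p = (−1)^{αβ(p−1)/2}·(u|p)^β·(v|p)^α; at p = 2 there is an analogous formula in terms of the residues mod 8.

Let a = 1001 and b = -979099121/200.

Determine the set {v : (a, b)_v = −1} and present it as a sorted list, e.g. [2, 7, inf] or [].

(a, b) ≡ (1001, -2002) mod (ℚ^×)²; places V = {2, 5, 7, 11, 13, 23, 43, ∞}.
(a,b)_7: α=1, u≡3; β=1, v≡4 (mod 7); (3|7)=-1, (4|7)=+1; sign (−1)^1·-1^1·+1^1 = +1.
(a,b)_∞: sgn(1001)=+, sgn(-2002)=−, so +1.
(a,b)_13: α=1, u≡12; β=1, v≡8 (mod 13); (12|13)=+1, (8|13)=-1; sign (−1)^0·+1^1·-1^1 = -1.
(a,b)_2: α=0, β=-3; u≡1, v≡7 (mod 8); ε(u)ε(v)=0·1, αω(v)=0·0, βω(u)=-3·0; sum ≡ 0  ⇒  +1.
(a,b)_23: α=0, u≡12; β=2, v≡22 (mod 23); (12|23)=+1, (22|23)=-1; sign (−1)^0·+1^2·-1^0 = +1.
(a,b)_5: α=0, u≡1; β=-2, v≡3 (mod 5); (1|5)=+1, (3|5)=-1; sign (−1)^0·+1^-2·-1^0 = +1.
(a,b)_43: α=0, u≡12; β=2, v≡19 (mod 43); (12|43)=-1, (19|43)=-1; sign (−1)^0·-1^2·-1^0 = +1.
(a,b)_11: α=1, u≡3; β=1, v≡4 (mod 11); (3|11)=+1, (4|11)=+1; sign (−1)^1·+1^1·+1^1 = -1.
|Ram(1001, -2002)| = 2, even; anisotropic at {11, 13}.

[11, 13]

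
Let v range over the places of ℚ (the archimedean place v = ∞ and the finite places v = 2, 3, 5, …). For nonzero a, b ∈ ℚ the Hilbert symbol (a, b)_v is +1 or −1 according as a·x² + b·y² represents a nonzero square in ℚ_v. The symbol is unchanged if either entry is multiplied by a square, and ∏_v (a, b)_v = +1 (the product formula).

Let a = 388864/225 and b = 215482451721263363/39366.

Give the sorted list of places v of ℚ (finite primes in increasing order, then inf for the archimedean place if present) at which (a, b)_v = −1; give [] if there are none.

[19, 47]

(a, b) ≡ (31, 166098) mod (ℚ^×)²; places V = {2, 3, 5, 7, 13, 19, 23, 31, 43, 47, ∞}.
(a,b)_7: α=2, u≡5; β=2, v≡1 (mod 7); (5|7)=-1, (1|7)=+1; sign (−1)^0·-1^2·+1^2 = +1.
(a,b)_13: α=0, u≡2; β=2, v≡9 (mod 13); (2|13)=-1, (9|13)=+1; sign (−1)^0·-1^2·+1^0 = +1.
(a,b)_3: α=-2, u≡1; β=-9, v≡1 (mod 3); (1|3)=+1, (1|3)=+1; sign (−1)^0·+1^-9·+1^-2 = +1.
(a,b)_∞: sgn(31)=+, sgn(166098)=+, so +1.
(a,b)_43: α=0, u≡23; β=2, v≡30 (mod 43); (23|43)=+1, (30|43)=-1; sign (−1)^0·+1^2·-1^0 = +1.
(a,b)_19: α=0, u≡3; β=1, v≡15 (mod 19); (3|19)=-1, (15|19)=-1; sign (−1)^0·-1^1·-1^0 = -1.
(a,b)_31: α=1, u≡18; β=3, v≡23 (mod 31); (18|31)=+1, (23|31)=-1; sign (−1)^1·+1^3·-1^1 = +1.
(a,b)_2: α=8, β=-1; u≡7, v≡1 (mod 8); ε(u)ε(v)=1·0, αω(v)=8·0, βω(u)=-1·0; sum ≡ 0  ⇒  +1.
(a,b)_47: α=0, u≡39; β=1, v≡42 (mod 47); (39|47)=-1, (42|47)=+1; sign (−1)^0·-1^1·+1^0 = -1.
(a,b)_23: α=0, u≡4; β=2, v≡17 (mod 23); (4|23)=+1, (17|23)=-1; sign (−1)^0·+1^2·-1^0 = +1.
(a,b)_5: α=-2, u≡1; β=0, v≡3 (mod 5); (1|5)=+1, (3|5)=-1; sign (−1)^0·+1^0·-1^-2 = +1.
|Ram(31, 166098)| = 2, even; anisotropic at {19, 47}.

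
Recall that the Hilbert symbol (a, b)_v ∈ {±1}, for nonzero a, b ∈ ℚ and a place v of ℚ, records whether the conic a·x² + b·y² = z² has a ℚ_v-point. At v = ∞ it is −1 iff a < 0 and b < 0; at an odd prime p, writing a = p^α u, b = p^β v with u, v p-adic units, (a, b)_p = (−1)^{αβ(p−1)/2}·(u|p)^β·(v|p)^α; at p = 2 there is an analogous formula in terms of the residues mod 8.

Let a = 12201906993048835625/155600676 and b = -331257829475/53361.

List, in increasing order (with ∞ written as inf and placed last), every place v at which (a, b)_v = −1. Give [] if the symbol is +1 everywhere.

(a, b) ≡ (17, -11339) mod (ℚ^×)²; places V = {2, 3, 5, 7, 11, 17, 23, 29, 47, ∞}.
(a,b)_7: α=-2, u≡5; β=-2, v≡2 (mod 7); (5|7)=-1, (2|7)=+1; sign (−1)^0·-1^-2·+1^-2 = +1.
(a,b)_2: α=-2, β=0; u≡1, v≡5 (mod 8); ε(u)ε(v)=0·0, αω(v)=-2·1, βω(u)=0·0; sum ≡ 0  ⇒  +1.
(a,b)_29: α=2, u≡3; β=1, v≡17 (mod 29); (3|29)=-1, (17|29)=-1; sign (−1)^0·-1^1·-1^2 = -1.
(a,b)_5: α=4, u≡2; β=2, v≡1 (mod 5); (2|5)=-1, (1|5)=+1; sign (−1)^0·-1^2·+1^4 = +1.
(a,b)_11: α=-2, u≡2; β=-2, v≡10 (mod 11); (2|11)=-1, (10|11)=-1; sign (−1)^0·-1^-2·-1^-2 = +1.
(a,b)_∞: sgn(17)=+, sgn(-11339)=−, so +1.
(a,b)_17: α=1, u≡9; β=1, v≡2 (mod 17); (9|17)=+1, (2|17)=+1; sign (−1)^0·+1^1·+1^1 = +1.
(a,b)_47: α=4, u≡3; β=2, v≡10 (mod 47); (3|47)=+1, (10|47)=-1; sign (−1)^0·+1^2·-1^4 = +1.
(a,b)_23: α=4, u≡21; β=3, v≡3 (mod 23); (21|23)=-1, (3|23)=+1; sign (−1)^0·-1^3·+1^4 = -1.
(a,b)_3: α=-8, u≡2; β=-2, v≡1 (mod 3); (2|3)=-1, (1|3)=+1; sign (−1)^0·-1^-2·+1^-8 = +1.
(17, -11339 / ℚ) ramifies at {23, 29}: a division algebra.

[23, 29]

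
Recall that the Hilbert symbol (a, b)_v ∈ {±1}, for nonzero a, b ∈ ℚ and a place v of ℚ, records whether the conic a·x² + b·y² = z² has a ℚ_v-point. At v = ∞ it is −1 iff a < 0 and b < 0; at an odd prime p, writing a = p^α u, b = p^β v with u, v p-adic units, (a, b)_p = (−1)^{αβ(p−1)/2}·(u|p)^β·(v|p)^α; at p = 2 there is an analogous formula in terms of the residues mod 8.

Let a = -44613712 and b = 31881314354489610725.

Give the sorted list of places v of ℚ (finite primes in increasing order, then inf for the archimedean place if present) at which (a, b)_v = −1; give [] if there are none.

Mod squares: a ≡ -2788357, b ≡ 164021. Check v ∈ {∞, 2, 5, 11, 13, 17, 31, 37}.
v=2: v_2(a)=4, v_2(b)=0; units ≡ 3, 5 (mod 8); ε·ε+αω+βω = 1·0+4·1+0·1 ≡ 0  ⇒  (a,b)_2 = +1.
v=11: a=11^1·(≡7), b=11^3·(≡8) mod 11; (7|11)=-1, (8|11)=-1; (−1)^{1·3·5}·(-1)^3·(-1)^1 = -1.
v=37: a=37^1·(≡17), b=37^3·(≡11) mod 37; (17|37)=-1, (11|37)=+1; (−1)^{1·3·18}·(-1)^3·(+1)^1 = -1.
v=5: a=5^0·(≡3), b=5^2·(≡4) mod 5; (3|5)=-1, (4|5)=+1; (−1)^{0·2·2}·(-1)^2·(+1)^0 = +1.
v=13: a=13^1·(≡7), b=13^3·(≡11) mod 13; (7|13)=-1, (11|13)=-1; (−1)^{1·3·6}·(-1)^3·(-1)^1 = +1.
v=∞: -2788357 < 0 and 164021 > 0  ⇒  (a,b)_∞ = +1.
v=17: a=17^1·(≡5), b=17^2·(≡14) mod 17; (5|17)=-1, (14|17)=-1; (−1)^{1·2·8}·(-1)^2·(-1)^1 = -1.
v=31: a=31^1·(≡23), b=31^3·(≡15) mod 31; (23|31)=-1, (15|31)=-1; (−1)^{1·3·15}·(-1)^3·(-1)^1 = -1.
(-2788357, 164021 / ℚ) ramifies at {11, 17, 31, 37}: a division algebra.

[11, 17, 31, 37]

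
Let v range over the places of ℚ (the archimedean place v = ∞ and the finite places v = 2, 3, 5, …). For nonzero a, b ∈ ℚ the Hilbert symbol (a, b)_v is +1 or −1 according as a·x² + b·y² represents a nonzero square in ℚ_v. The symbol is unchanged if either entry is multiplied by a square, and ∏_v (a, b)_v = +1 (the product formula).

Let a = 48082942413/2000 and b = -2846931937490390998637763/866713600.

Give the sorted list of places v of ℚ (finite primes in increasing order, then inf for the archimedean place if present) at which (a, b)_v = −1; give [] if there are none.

[3, 5, 11, 31]

Mod squares: a ≡ 196185, b ≡ -1147. Check v ∈ {∞, 2, 3, 5, 11, 23, 29, 31, 37, 41}.
v=2: v_2(a)=-4, v_2(b)=-16; units ≡ 1, 5 (mod 8); ε·ε+αω+βω = 0·0+-4·1+-16·0 ≡ 0  ⇒  (a,b)_2 = +1.
v=23: a=23^0·(≡9), b=23^-2·(≡2) mod 23; (9|23)=+1, (2|23)=+1; (−1)^{0·-2·11}·(+1)^-2·(+1)^0 = +1.
v=∞: 196185 > 0 and -1147 < 0  ⇒  (a,b)_∞ = +1.
v=29: a=29^1·(≡18), b=29^2·(≡25) mod 29; (18|29)=-1, (25|29)=+1; (−1)^{1·2·14}·(-1)^2·(+1)^1 = +1.
v=11: a=11^1·(≡9), b=11^2·(≡10) mod 11; (9|11)=+1, (10|11)=-1; (−1)^{1·2·5}·(+1)^2·(-1)^1 = -1.
v=37: a=37^0·(≡21), b=37^3·(≡35) mod 37; (21|37)=+1, (35|37)=-1; (−1)^{0·3·18}·(+1)^3·(-1)^0 = +1.
v=5: a=5^-3·(≡3), b=5^-2·(≡3) mod 5; (3|5)=-1, (3|5)=-1; (−1)^{-3·-2·2}·(-1)^-2·(-1)^-3 = -1.
v=41: a=41^3·(≡14), b=41^4·(≡10) mod 41; (14|41)=-1, (10|41)=+1; (−1)^{3·4·20}·(-1)^4·(+1)^3 = +1.
v=31: a=31^0·(≡30), b=31^3·(≡25) mod 31; (30|31)=-1, (25|31)=+1; (−1)^{0·3·15}·(-1)^3·(+1)^0 = -1.
v=3: a=3^7·(≡1), b=3^8·(≡2) mod 3; (1|3)=+1, (2|3)=-1; (−1)^{7·8·1}·(+1)^8·(-1)^7 = -1.
|Ram(196185, -1147)| = 4, even; anisotropic at {3, 5, 11, 31}.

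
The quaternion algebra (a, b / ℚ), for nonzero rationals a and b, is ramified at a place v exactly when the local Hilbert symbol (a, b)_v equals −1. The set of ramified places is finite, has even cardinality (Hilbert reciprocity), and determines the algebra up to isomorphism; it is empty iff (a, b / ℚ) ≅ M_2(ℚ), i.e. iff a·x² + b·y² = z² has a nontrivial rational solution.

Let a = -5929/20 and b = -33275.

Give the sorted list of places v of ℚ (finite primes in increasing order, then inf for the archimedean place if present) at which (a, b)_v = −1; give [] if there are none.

(a, b) ≡ (-5, -11) mod (ℚ^×)²; places V = {2, 5, 7, 11, ∞}.
(a,b)_7: α=2, u≡2; β=0, v≡3 (mod 7); (2|7)=+1, (3|7)=-1; sign (−1)^0·+1^0·-1^2 = +1.
(a,b)_11: α=2, u≡8; β=3, v≡8 (mod 11); (8|11)=-1, (8|11)=-1; sign (−1)^0·-1^3·-1^2 = -1.
(a,b)_2: α=-2, β=0; u≡3, v≡5 (mod 8); ε(u)ε(v)=1·0, αω(v)=-2·1, βω(u)=0·1; sum ≡ 0  ⇒  +1.
(a,b)_5: α=-1, u≡4; β=2, v≡4 (mod 5); (4|5)=+1, (4|5)=+1; sign (−1)^0·+1^2·+1^-1 = +1.
(a,b)_∞: sgn(-5)=−, sgn(-11)=−, so -1.
|Ram(-5, -11)| = 2, even; anisotropic at {11, ∞}.

[11, inf]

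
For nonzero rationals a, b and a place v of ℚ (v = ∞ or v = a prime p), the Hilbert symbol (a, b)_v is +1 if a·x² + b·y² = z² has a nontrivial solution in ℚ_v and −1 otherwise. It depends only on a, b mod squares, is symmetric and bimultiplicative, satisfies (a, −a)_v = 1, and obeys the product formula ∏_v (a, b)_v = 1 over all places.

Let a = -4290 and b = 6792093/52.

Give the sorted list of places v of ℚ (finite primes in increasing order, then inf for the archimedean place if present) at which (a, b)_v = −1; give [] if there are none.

[3, 13]

Mod squares: a ≡ -4290, b ≡ 1001. Check v ∈ {∞, 2, 3, 5, 7, 11, 13}.
v=2: v_2(a)=1, v_2(b)=-2; units ≡ 7, 1 (mod 8); ε·ε+αω+βω = 1·0+1·0+-2·0 ≡ 0  ⇒  (a,b)_2 = +1.
v=7: a=7^0·(≡1), b=7^1·(≡5) mod 7; (1|7)=+1, (5|7)=-1; (−1)^{0·1·3}·(+1)^1·(-1)^0 = +1.
v=∞: -4290 < 0 and 1001 > 0  ⇒  (a,b)_∞ = +1.
v=13: a=13^1·(≡8), b=13^-1·(≡12) mod 13; (8|13)=-1, (12|13)=+1; (−1)^{1·-1·6}·(-1)^-1·(+1)^1 = -1.
v=5: a=5^1·(≡2), b=5^0·(≡4) mod 5; (2|5)=-1, (4|5)=+1; (−1)^{1·0·2}·(-1)^0·(+1)^1 = +1.
v=11: a=11^1·(≡6), b=11^3·(≡4) mod 11; (6|11)=-1, (4|11)=+1; (−1)^{1·3·5}·(-1)^3·(+1)^1 = +1.
v=3: a=3^1·(≡1), b=3^6·(≡2) mod 3; (1|3)=+1, (2|3)=-1; (−1)^{1·6·1}·(+1)^6·(-1)^1 = -1.
(-4290, 1001 / ℚ) ramifies at {3, 13}: a division algebra.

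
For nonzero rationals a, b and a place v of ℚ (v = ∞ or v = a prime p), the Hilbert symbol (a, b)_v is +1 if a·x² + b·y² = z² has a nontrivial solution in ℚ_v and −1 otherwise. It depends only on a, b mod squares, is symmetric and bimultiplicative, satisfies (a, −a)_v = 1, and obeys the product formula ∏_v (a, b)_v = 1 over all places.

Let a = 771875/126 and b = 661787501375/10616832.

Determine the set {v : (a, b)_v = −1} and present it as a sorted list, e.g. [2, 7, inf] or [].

[2, 7, 19, 23]

(a, b) ≡ (17290, 17710) mod (ℚ^×)²; places V = {2, 3, 5, 7, 11, 13, 19, 23, ∞}.
(a,b)_2: α=-1, β=-17; u≡5, v≡7 (mod 8); ε(u)ε(v)=0·1, αω(v)=-1·0, βω(u)=-17·1; sum ≡ 1  ⇒  -1.
(a,b)_11: α=0, u≡1; β=1, v≡4 (mod 11); (1|11)=+1, (4|11)=+1; sign (−1)^0·+1^1·+1^0 = +1.
(a,b)_3: α=-2, u≡1; β=-4, v≡1 (mod 3); (1|3)=+1, (1|3)=+1; sign (−1)^0·+1^-4·+1^-2 = +1.
(a,b)_∞: sgn(17290)=+, sgn(17710)=+, so +1.
(a,b)_7: α=-1, u≡5; β=3, v≡5 (mod 7); (5|7)=-1, (5|7)=-1; sign (−1)^1·-1^3·-1^-1 = -1.
(a,b)_5: α=5, u≡2; β=3, v≡3 (mod 5); (2|5)=-1, (3|5)=-1; sign (−1)^0·-1^3·-1^5 = +1.
(a,b)_13: α=1, u≡12; β=2, v≡12 (mod 13); (12|13)=+1, (12|13)=+1; sign (−1)^0·+1^2·+1^1 = +1.
(a,b)_23: α=0, u≡10; β=1, v≡17 (mod 23); (10|23)=-1, (17|23)=-1; sign (−1)^0·-1^1·-1^0 = -1.
(a,b)_19: α=1, u≡5; β=2, v≡8 (mod 19); (5|19)=+1, (8|19)=-1; sign (−1)^0·+1^2·-1^1 = -1.
Ram(17290, 17710) = {2, 7, 19, 23}; no ℚ_2-point on the conic.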